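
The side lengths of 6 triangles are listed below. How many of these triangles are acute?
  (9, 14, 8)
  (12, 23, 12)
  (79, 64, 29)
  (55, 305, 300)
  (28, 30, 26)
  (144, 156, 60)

1

(9,14,8): 8²+9² = 145 < 196 = 14² → obtuse
(12,23,12): 12²+12² = 288 < 529 = 23² → obtuse
(79,64,29): 29²+64² = 4937 < 6241 = 79² → obtuse
(55,305,300): 55²+300² = 93025 = 305² → right
(28,30,26): 26²+28² = 1460 > 900 = 30² → acute
(144,156,60): 60²+144² = 24336 = 156² → right
1 of the 6 is acute.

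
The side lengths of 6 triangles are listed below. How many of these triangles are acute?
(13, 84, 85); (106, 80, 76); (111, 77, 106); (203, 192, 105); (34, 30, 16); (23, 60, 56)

4

(13,84,85): 13²+84² = 7225 = 85² → right
(106,80,76): 76²+80² = 12176 > 11236 = 106² → acute
(111,77,106): 77²+106² = 17165 > 12321 = 111² → acute
(203,192,105): 105²+192² = 47889 > 41209 = 203² → acute
(34,30,16): 16²+30² = 1156 = 34² → right
(23,60,56): 23²+56² = 3665 > 3600 = 60² → acute
4 of the 6 are acute.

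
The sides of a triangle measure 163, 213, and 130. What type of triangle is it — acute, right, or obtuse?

Compare the square of the longest side to the sum of squares of the other two: 130² + 163² = 43469 < 45369 = 213².

obtuse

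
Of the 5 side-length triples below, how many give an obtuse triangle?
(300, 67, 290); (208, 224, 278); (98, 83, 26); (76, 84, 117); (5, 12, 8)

(300,67,290): 67²+290² = 88589 < 90000 = 300² → obtuse
(208,224,278): 208²+224² = 93440 > 77284 = 278² → acute
(98,83,26): 26²+83² = 7565 < 9604 = 98² → obtuse
(76,84,117): 76²+84² = 12832 < 13689 = 117² → obtuse
(5,12,8): 5²+8² = 89 < 144 = 12² → obtuse
4 of the 5 are obtuse.

4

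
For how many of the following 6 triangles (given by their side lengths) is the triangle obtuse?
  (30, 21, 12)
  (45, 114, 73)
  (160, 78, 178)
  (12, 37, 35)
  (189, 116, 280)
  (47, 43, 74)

(30,21,12): 12²+21² = 585 < 900 = 30² → obtuse
(45,114,73): 45²+73² = 7354 < 12996 = 114² → obtuse
(160,78,178): 78²+160² = 31684 = 178² → right
(12,37,35): 12²+35² = 1369 = 37² → right
(189,116,280): 116²+189² = 49177 < 78400 = 280² → obtuse
(47,43,74): 43²+47² = 4058 < 5476 = 74² → obtuse
4 of the 6 are obtuse.

4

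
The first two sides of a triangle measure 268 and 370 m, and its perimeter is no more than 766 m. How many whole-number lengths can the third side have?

26

Triangle inequality: 102 < x < 638. Perimeter ≤ 766 gives x ≤ 766 − 268 − 370 = 128.
So 102 < x ≤ 128; integers 103 through 128: 26 values.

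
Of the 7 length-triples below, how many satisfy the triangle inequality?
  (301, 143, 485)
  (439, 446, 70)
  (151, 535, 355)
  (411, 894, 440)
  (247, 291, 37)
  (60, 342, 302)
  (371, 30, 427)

2

(143,301,485): 143+301 ≤ 485 → not valid
(70,439,446): 70+439 > 446 → valid
(151,355,535): 151+355 ≤ 535 → not valid
(411,440,894): 411+440 ≤ 894 → not valid
(37,247,291): 37+247 ≤ 291 → not valid
(60,302,342): 60+302 > 342 → valid
(30,371,427): 30+371 ≤ 427 → not valid
2 of the 7 triples form a triangle.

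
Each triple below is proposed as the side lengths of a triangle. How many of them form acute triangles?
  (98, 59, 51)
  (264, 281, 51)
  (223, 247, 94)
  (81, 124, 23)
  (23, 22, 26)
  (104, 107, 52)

2

(98,59,51): 51²+59² = 6082 < 9604 = 98² → obtuse
(264,281,51): 51²+264² = 72297 < 78961 = 281² → obtuse
(223,247,94): 94²+223² = 58565 < 61009 = 247² → obtuse
(81,124,23): 23+81 ≤ 124, not a triangle
(23,22,26): 22²+23² = 1013 > 676 = 26² → acute
(104,107,52): 52²+104² = 13520 > 11449 = 107² → acute
2 of the 6 are acute.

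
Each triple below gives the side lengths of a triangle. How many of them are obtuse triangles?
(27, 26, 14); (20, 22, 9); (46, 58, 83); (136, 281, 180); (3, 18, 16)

4

(27,26,14): 14²+26² = 872 > 729 = 27² → acute
(20,22,9): 9²+20² = 481 < 484 = 22² → obtuse
(46,58,83): 46²+58² = 5480 < 6889 = 83² → obtuse
(136,281,180): 136²+180² = 50896 < 78961 = 281² → obtuse
(3,18,16): 3²+16² = 265 < 324 = 18² → obtuse
4 of the 5 are obtuse.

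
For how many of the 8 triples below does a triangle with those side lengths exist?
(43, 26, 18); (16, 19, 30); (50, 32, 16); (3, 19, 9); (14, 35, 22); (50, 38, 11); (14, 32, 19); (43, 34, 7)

4

(18,26,43): 18+26 > 43 → valid
(16,19,30): 16+19 > 30 → valid
(16,32,50): 16+32 ≤ 50 → not valid
(3,9,19): 3+9 ≤ 19 → not valid
(14,22,35): 14+22 > 35 → valid
(11,38,50): 11+38 ≤ 50 → not valid
(14,19,32): 14+19 > 32 → valid
(7,34,43): 7+34 ≤ 43 → not valid
4 of the 8 triples form a triangle.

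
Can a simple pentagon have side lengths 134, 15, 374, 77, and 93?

No

For a pentagon, each side must be shorter than the sum of the others.
Here the longest side is 374, but the remaining 4 sides sum to only 319.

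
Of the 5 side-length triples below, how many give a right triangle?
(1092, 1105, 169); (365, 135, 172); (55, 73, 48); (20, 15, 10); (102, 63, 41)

2

(1092,1105,169): 169²+1092² = 1221025 = 1105² → right
(365,135,172): 135+172 ≤ 365, not a triangle
(55,73,48): 48²+55² = 5329 = 73² → right
(20,15,10): 10²+15² = 325 < 400 = 20² → obtuse
(102,63,41): 41²+63² = 5650 < 10404 = 102² → obtuse
2 of the 5 are right.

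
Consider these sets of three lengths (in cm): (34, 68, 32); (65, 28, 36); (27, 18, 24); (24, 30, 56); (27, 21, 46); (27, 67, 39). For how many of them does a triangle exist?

2

(32,34,68): 32+34 ≤ 68 → not valid
(28,36,65): 28+36 ≤ 65 → not valid
(18,24,27): 18+24 > 27 → valid
(24,30,56): 24+30 ≤ 56 → not valid
(21,27,46): 21+27 > 46 → valid
(27,39,67): 27+39 ≤ 67 → not valid
2 of the 6 triples form a triangle.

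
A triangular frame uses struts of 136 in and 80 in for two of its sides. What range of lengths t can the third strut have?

56 < t < 216 (in)

By the triangle inequality, t must be less than 136 + 80 = 216 and greater than |136 − 80| = 56.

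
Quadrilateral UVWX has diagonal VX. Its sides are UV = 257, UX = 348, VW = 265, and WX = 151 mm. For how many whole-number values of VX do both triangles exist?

301

From triangle UVX: 91 < VX < 605.
From triangle WVX: 114 < VX < 416.
Intersection: 114 < VX < 416, so integers 115 through 415: 301 values.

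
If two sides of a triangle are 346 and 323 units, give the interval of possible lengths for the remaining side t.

23 < t < 669

By the triangle inequality, t must be less than 346 + 323 = 669 and greater than |346 − 323| = 23.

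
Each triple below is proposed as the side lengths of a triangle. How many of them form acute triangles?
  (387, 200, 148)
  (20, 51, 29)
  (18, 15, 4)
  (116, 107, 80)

(387,200,148): 148+200 ≤ 387, not a triangle
(20,51,29): 20+29 ≤ 51, not a triangle
(18,15,4): 4²+15² = 241 < 324 = 18² → obtuse
(116,107,80): 80²+107² = 17849 > 13456 = 116² → acute
1 of the 4 is acute.

1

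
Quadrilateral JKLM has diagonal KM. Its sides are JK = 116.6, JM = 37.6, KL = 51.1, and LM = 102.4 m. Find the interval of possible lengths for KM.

From triangle JKM: |116.6 − 37.6| < KM < 116.6 + 37.6, i.e. 79.0 < KM < 154.2.
From triangle LKM: 51.3 < KM < 153.5.
Both must hold, so KM lies in the intersection.

79.0 < KM < 153.5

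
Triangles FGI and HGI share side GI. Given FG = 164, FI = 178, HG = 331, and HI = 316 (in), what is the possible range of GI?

15 < GI < 342

From triangle FGI: |164 − 178| < GI < 164 + 178, i.e. 14 < GI < 342.
From triangle HGI: 15 < GI < 647.
Both must hold, so GI lies in the intersection.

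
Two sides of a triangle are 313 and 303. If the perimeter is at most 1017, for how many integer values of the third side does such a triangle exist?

391

Triangle inequality: 10 < x < 616. Perimeter ≤ 1017 gives x ≤ 1017 − 313 − 303 = 401.
So 10 < x ≤ 401; integers 11 through 401: 391 values.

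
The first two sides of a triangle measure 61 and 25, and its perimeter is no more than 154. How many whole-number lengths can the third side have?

Triangle inequality: 36 < x < 86. Perimeter ≤ 154 gives x ≤ 154 − 61 − 25 = 68.
So 36 < x ≤ 68; integers 37 through 68: 32 values.

32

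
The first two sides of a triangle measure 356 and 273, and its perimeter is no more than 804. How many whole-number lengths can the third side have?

92

Triangle inequality: 83 < x < 629. Perimeter ≤ 804 gives x ≤ 804 − 356 − 273 = 175.
So 83 < x ≤ 175; integers 84 through 175: 92 values.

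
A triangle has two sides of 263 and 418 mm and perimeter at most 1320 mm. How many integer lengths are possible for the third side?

484

Triangle inequality: 155 < x < 681. Perimeter ≤ 1320 gives x ≤ 1320 − 263 − 418 = 639.
So 155 < x ≤ 639; integers 156 through 639: 484 values.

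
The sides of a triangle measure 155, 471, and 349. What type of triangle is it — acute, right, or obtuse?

Compare the square of the longest side to the sum of squares of the other two: 155² + 349² = 145826 < 221841 = 471².

obtuse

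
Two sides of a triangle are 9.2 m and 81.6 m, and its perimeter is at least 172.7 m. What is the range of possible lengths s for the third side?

81.9 ≤ s < 90.8

Triangle inequality alone gives 72.4 < s < 90.8.
The perimeter condition gives s ≥ 172.7 − 9.2 − 81.6 = 81.9.
Intersecting the two: 81.9 ≤ s < 90.8.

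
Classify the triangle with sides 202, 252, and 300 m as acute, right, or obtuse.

acute

Compare the square of the longest side to the sum of squares of the other two: 202² + 252² = 104308 > 90000 = 300².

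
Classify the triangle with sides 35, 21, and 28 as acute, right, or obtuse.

right

Compare the square of the longest side to the sum of squares of the other two: 21² + 28² = 1225 = 35².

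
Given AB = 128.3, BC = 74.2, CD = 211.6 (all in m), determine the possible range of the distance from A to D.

The maximum is all hops collinear in one direction: 128.3 + 74.2 + 211.6 = 414.1.
The longest hop is 211.6; the others sum to 202.5. Folding the others back against it leaves at least 211.6 − 202.5 = 9.1.

9.1 ≤ AD ≤ 414.1 m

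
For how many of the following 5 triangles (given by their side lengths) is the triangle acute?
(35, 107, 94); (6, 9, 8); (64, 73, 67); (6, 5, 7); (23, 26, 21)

4

(35,107,94): 35²+94² = 10061 < 11449 = 107² → obtuse
(6,9,8): 6²+8² = 100 > 81 = 9² → acute
(64,73,67): 64²+67² = 8585 > 5329 = 73² → acute
(6,5,7): 5²+6² = 61 > 49 = 7² → acute
(23,26,21): 21²+23² = 970 > 676 = 26² → acute
4 of the 5 are acute.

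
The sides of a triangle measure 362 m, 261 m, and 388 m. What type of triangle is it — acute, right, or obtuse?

Compare the square of the longest side to the sum of squares of the other two: 261² + 362² = 199165 > 150544 = 388².

acute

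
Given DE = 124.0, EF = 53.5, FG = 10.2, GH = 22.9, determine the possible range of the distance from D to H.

37.4 ≤ DH ≤ 210.6

The maximum is all hops collinear in one direction: 124.0 + 53.5 + 10.2 + 22.9 = 210.6.
The longest hop is 124.0; the others sum to 86.6. Folding the others back against it leaves at least 124.0 − 86.6 = 37.4.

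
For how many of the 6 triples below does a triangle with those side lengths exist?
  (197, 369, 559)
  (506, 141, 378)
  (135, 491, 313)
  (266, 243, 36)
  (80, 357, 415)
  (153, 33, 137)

5

(197,369,559): 197+369 > 559 → valid
(141,378,506): 141+378 > 506 → valid
(135,313,491): 135+313 ≤ 491 → not valid
(36,243,266): 36+243 > 266 → valid
(80,357,415): 80+357 > 415 → valid
(33,137,153): 33+137 > 153 → valid
5 of the 6 triples form a triangle.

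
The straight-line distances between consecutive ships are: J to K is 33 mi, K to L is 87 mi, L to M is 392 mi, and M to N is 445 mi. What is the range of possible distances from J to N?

The maximum is all hops collinear in one direction: 33 + 87 + 392 + 445 = 957.
The longest hop is 445; the others sum to 512. Since 445 ≤ 512, the path can fold back on itself completely, so the minimum distance is 0.

0 ≤ JN ≤ 957 mi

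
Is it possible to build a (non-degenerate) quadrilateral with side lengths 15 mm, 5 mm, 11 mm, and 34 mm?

For a quadrilateral, each side must be shorter than the sum of the others.
Here the longest side is 34, but the remaining 3 sides sum to only 31.

No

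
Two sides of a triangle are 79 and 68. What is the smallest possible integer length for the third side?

The third side must be strictly greater than |79 − 68| = 11.
The smallest integer above 11 is 12.

12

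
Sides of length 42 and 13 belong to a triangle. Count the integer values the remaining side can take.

25

The third side lies in the open interval (29, 55).
Integers from 30 to 54 inclusive: 54 − 30 + 1 = 25.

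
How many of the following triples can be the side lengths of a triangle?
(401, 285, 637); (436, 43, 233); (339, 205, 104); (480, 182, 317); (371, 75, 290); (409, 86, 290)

(285,401,637): 285+401 > 637 → valid
(43,233,436): 43+233 ≤ 436 → not valid
(104,205,339): 104+205 ≤ 339 → not valid
(182,317,480): 182+317 > 480 → valid
(75,290,371): 75+290 ≤ 371 → not valid
(86,290,409): 86+290 ≤ 409 → not valid
2 of the 6 triples form a triangle.

2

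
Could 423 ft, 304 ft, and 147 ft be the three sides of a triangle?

Yes

The longest side is 423, and the other two sum to 451.
Since 451 > 423, the triangle inequality holds.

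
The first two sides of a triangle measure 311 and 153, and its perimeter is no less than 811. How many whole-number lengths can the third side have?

117

Triangle inequality: 158 < x < 464. Perimeter ≥ 811 gives x ≥ 811 − 311 − 153 = 347.
So 347 ≤ x < 464; integers 347 through 463: 117 values.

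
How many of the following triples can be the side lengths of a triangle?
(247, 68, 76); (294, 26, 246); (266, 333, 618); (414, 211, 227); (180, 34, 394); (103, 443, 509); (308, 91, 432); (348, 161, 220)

3

(68,76,247): 68+76 ≤ 247 → not valid
(26,246,294): 26+246 ≤ 294 → not valid
(266,333,618): 266+333 ≤ 618 → not valid
(211,227,414): 211+227 > 414 → valid
(34,180,394): 34+180 ≤ 394 → not valid
(103,443,509): 103+443 > 509 → valid
(91,308,432): 91+308 ≤ 432 → not valid
(161,220,348): 161+220 > 348 → valid
3 of the 8 triples form a triangle.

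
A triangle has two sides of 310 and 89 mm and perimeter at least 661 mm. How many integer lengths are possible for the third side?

137

Triangle inequality: 221 < x < 399. Perimeter ≥ 661 gives x ≥ 661 − 310 − 89 = 262.
So 262 ≤ x < 399; integers 262 through 398: 137 values.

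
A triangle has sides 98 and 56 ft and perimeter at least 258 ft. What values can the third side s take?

104 ≤ s < 154

Triangle inequality alone gives 42 < s < 154.
The perimeter condition gives s ≥ 258 − 98 − 56 = 104.
Intersecting the two: 104 ≤ s < 154.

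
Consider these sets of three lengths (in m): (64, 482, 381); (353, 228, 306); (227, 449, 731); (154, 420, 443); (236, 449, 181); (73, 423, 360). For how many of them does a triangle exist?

3

(64,381,482): 64+381 ≤ 482 → not valid
(228,306,353): 228+306 > 353 → valid
(227,449,731): 227+449 ≤ 731 → not valid
(154,420,443): 154+420 > 443 → valid
(181,236,449): 181+236 ≤ 449 → not valid
(73,360,423): 73+360 > 423 → valid
3 of the 6 triples form a triangle.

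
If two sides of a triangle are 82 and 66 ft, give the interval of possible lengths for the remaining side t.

16 < t < 148

By the triangle inequality, t must be less than 82 + 66 = 148 and greater than |82 − 66| = 16.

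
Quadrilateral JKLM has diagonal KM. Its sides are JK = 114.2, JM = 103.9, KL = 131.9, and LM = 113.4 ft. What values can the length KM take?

From triangle JKM: |114.2 − 103.9| < KM < 114.2 + 103.9, i.e. 10.3 < KM < 218.1.
From triangle LKM: 18.5 < KM < 245.3.
Both must hold, so KM lies in the intersection.

18.5 < KM < 218.1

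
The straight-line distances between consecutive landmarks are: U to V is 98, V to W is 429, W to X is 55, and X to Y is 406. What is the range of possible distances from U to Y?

0 ≤ UY ≤ 988

The maximum is all hops collinear in one direction: 98 + 429 + 55 + 406 = 988.
The longest hop is 429; the others sum to 559. Since 429 ≤ 559, the path can fold back on itself completely, so the minimum distance is 0.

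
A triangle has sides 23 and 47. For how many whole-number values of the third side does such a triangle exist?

45

The third side lies in the open interval (24, 70).
Integers from 25 to 69 inclusive: 69 − 25 + 1 = 45.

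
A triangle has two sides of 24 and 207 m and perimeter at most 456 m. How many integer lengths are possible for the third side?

Triangle inequality: 183 < x < 231. Perimeter ≤ 456 gives x ≤ 456 − 24 − 207 = 225.
So 183 < x ≤ 225; integers 184 through 225: 42 values.

42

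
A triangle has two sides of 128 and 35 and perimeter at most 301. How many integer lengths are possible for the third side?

Triangle inequality: 93 < x < 163. Perimeter ≤ 301 gives x ≤ 301 − 128 − 35 = 138.
So 93 < x ≤ 138; integers 94 through 138: 45 values.

45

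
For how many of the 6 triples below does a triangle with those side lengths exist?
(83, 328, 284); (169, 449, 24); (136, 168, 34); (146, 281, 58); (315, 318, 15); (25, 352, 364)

(83,284,328): 83+284 > 328 → valid
(24,169,449): 24+169 ≤ 449 → not valid
(34,136,168): 34+136 > 168 → valid
(58,146,281): 58+146 ≤ 281 → not valid
(15,315,318): 15+315 > 318 → valid
(25,352,364): 25+352 > 364 → valid
4 of the 6 triples form a triangle.

4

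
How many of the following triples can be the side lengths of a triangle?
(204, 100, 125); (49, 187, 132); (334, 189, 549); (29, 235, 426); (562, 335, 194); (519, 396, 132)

(100,125,204): 100+125 > 204 → valid
(49,132,187): 49+132 ≤ 187 → not valid
(189,334,549): 189+334 ≤ 549 → not valid
(29,235,426): 29+235 ≤ 426 → not valid
(194,335,562): 194+335 ≤ 562 → not valid
(132,396,519): 132+396 > 519 → valid
2 of the 6 triples form a triangle.

2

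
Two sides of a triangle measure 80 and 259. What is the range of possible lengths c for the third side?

179 < c < 339

By the triangle inequality, c must be less than 80 + 259 = 339 and greater than |80 − 259| = 179.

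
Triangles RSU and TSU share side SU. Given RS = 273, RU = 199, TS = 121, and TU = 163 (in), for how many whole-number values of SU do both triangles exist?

From triangle RSU: 74 < SU < 472.
From triangle TSU: 42 < SU < 284.
Intersection: 74 < SU < 284, so integers 75 through 283: 209 values.

209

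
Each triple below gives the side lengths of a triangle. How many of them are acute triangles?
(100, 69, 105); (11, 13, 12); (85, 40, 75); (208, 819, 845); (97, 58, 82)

3

(100,69,105): 69²+100² = 14761 > 11025 = 105² → acute
(11,13,12): 11²+12² = 265 > 169 = 13² → acute
(85,40,75): 40²+75² = 7225 = 85² → right
(208,819,845): 208²+819² = 714025 = 845² → right
(97,58,82): 58²+82² = 10088 > 9409 = 97² → acute
3 of the 5 are acute.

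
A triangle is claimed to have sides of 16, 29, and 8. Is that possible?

No

The longest side is 29, but the other two sum to only 24.
24 < 29, so the triangle inequality fails.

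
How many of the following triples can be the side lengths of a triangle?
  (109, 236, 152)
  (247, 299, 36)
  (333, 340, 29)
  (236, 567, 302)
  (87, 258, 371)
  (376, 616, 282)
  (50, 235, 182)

3

(109,152,236): 109+152 > 236 → valid
(36,247,299): 36+247 ≤ 299 → not valid
(29,333,340): 29+333 > 340 → valid
(236,302,567): 236+302 ≤ 567 → not valid
(87,258,371): 87+258 ≤ 371 → not valid
(282,376,616): 282+376 > 616 → valid
(50,182,235): 50+182 ≤ 235 → not valid
3 of the 7 triples form a triangle.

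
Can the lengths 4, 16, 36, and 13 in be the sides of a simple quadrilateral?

For a quadrilateral, each side must be shorter than the sum of the others.
Here the longest side is 36, but the remaining 3 sides sum to only 33.

No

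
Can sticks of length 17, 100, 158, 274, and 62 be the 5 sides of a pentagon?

A pentagon exists iff every side is shorter than the sum of the others — equivalently, the longest side is less than the sum of the rest.
Longest side 274 < 337 (sum of the remaining 4), so yes.

Yes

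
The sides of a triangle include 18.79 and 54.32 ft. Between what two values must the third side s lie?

By the triangle inequality, s must be less than 18.79 + 54.32 = 73.11 and greater than |18.79 − 54.32| = 35.53.

35.53 < s < 73.11 (ft)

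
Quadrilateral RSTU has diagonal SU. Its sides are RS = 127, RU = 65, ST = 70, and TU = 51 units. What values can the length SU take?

62 < SU < 121

From triangle RSU: |127 − 65| < SU < 127 + 65, i.e. 62 < SU < 192.
From triangle TSU: 19 < SU < 121.
Both must hold, so SU lies in the intersection.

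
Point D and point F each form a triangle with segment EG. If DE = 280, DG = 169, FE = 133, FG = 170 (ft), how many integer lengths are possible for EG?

191

From triangle DEG: 111 < EG < 449.
From triangle FEG: 37 < EG < 303.
Intersection: 111 < EG < 303, so integers 112 through 302: 191 values.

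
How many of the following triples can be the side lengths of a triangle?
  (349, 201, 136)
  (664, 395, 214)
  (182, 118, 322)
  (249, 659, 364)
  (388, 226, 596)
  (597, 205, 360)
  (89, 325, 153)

(136,201,349): 136+201 ≤ 349 → not valid
(214,395,664): 214+395 ≤ 664 → not valid
(118,182,322): 118+182 ≤ 322 → not valid
(249,364,659): 249+364 ≤ 659 → not valid
(226,388,596): 226+388 > 596 → valid
(205,360,597): 205+360 ≤ 597 → not valid
(89,153,325): 89+153 ≤ 325 → not valid
1 of the 7 triples forms a triangle.

1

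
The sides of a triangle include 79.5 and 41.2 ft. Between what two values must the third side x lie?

By the triangle inequality, x must be less than 79.5 + 41.2 = 120.7 and greater than |79.5 − 41.2| = 38.3.

38.3 < x < 120.7 (ft)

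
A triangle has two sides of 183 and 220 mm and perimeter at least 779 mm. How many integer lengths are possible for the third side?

Triangle inequality: 37 < x < 403. Perimeter ≥ 779 gives x ≥ 779 − 183 − 220 = 376.
So 376 ≤ x < 403; integers 376 through 402: 27 values.

27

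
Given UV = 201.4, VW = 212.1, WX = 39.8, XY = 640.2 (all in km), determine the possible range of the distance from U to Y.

The maximum is all hops collinear in one direction: 201.4 + 212.1 + 39.8 + 640.2 = 1093.5.
The longest hop is 640.2; the others sum to 453.3. Folding the others back against it leaves at least 640.2 − 453.3 = 186.9.

186.9 ≤ UY ≤ 1093.5 km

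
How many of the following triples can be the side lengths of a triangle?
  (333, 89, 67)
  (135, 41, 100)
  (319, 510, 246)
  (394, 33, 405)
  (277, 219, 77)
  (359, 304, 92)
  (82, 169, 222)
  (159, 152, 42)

(67,89,333): 67+89 ≤ 333 → not valid
(41,100,135): 41+100 > 135 → valid
(246,319,510): 246+319 > 510 → valid
(33,394,405): 33+394 > 405 → valid
(77,219,277): 77+219 > 277 → valid
(92,304,359): 92+304 > 359 → valid
(82,169,222): 82+169 > 222 → valid
(42,152,159): 42+152 > 159 → valid
7 of the 8 triples form a triangle.

7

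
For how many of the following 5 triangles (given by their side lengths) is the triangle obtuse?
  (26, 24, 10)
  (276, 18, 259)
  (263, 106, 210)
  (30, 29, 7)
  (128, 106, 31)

(26,24,10): 10²+24² = 676 = 26² → right
(276,18,259): 18²+259² = 67405 < 76176 = 276² → obtuse
(263,106,210): 106²+210² = 55336 < 69169 = 263² → obtuse
(30,29,7): 7²+29² = 890 < 900 = 30² → obtuse
(128,106,31): 31²+106² = 12197 < 16384 = 128² → obtuse
4 of the 5 are obtuse.

4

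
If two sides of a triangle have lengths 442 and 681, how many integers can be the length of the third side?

The third side lies in the open interval (239, 1123).
Integers from 240 to 1122 inclusive: 1122 − 240 + 1 = 883.

883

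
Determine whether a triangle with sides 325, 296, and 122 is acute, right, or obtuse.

Compare the square of the longest side to the sum of squares of the other two: 122² + 296² = 102500 < 105625 = 325².

obtuse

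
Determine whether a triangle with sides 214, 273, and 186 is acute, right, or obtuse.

Compare the square of the longest side to the sum of squares of the other two: 186² + 214² = 80392 > 74529 = 273².

acute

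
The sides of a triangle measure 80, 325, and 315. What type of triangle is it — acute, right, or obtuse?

right

Compare the square of the longest side to the sum of squares of the other two: 80² + 315² = 105625 = 325².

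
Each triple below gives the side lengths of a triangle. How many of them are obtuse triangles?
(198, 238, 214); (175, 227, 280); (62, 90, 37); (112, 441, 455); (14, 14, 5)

1

(198,238,214): 198²+214² = 85000 > 56644 = 238² → acute
(175,227,280): 175²+227² = 82154 > 78400 = 280² → acute
(62,90,37): 37²+62² = 5213 < 8100 = 90² → obtuse
(112,441,455): 112²+441² = 207025 = 455² → right
(14,14,5): 5²+14² = 221 > 196 = 14² → acute
1 of the 5 is obtuse.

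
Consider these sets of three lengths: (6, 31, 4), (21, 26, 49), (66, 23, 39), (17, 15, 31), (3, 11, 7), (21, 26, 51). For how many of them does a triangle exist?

(4,6,31): 4+6 ≤ 31 → not valid
(21,26,49): 21+26 ≤ 49 → not valid
(23,39,66): 23+39 ≤ 66 → not valid
(15,17,31): 15+17 > 31 → valid
(3,7,11): 3+7 ≤ 11 → not valid
(21,26,51): 21+26 ≤ 51 → not valid
1 of the 6 triples forms a triangle.

1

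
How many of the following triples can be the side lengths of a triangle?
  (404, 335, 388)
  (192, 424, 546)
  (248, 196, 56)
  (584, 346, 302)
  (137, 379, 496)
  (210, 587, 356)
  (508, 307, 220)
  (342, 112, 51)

6

(335,388,404): 335+388 > 404 → valid
(192,424,546): 192+424 > 546 → valid
(56,196,248): 56+196 > 248 → valid
(302,346,584): 302+346 > 584 → valid
(137,379,496): 137+379 > 496 → valid
(210,356,587): 210+356 ≤ 587 → not valid
(220,307,508): 220+307 > 508 → valid
(51,112,342): 51+112 ≤ 342 → not valid
6 of the 8 triples form a triangle.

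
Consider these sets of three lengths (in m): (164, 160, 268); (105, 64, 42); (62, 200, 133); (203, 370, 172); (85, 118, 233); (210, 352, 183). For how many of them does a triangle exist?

4

(160,164,268): 160+164 > 268 → valid
(42,64,105): 42+64 > 105 → valid
(62,133,200): 62+133 ≤ 200 → not valid
(172,203,370): 172+203 > 370 → valid
(85,118,233): 85+118 ≤ 233 → not valid
(183,210,352): 183+210 > 352 → valid
4 of the 6 triples form a triangle.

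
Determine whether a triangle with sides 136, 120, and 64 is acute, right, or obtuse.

Compare the square of the longest side to the sum of squares of the other two: 64² + 120² = 18496 = 136².

right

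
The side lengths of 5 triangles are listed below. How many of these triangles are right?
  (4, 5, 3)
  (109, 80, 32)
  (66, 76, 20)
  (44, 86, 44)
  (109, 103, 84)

(4,5,3): 3²+4² = 25 = 5² → right
(109,80,32): 32²+80² = 7424 < 11881 = 109² → obtuse
(66,76,20): 20²+66² = 4756 < 5776 = 76² → obtuse
(44,86,44): 44²+44² = 3872 < 7396 = 86² → obtuse
(109,103,84): 84²+103² = 17665 > 11881 = 109² → acute
1 of the 5 is right.

1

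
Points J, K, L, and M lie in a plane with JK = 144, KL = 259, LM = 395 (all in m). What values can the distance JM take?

0 ≤ JM ≤ 798 m

The maximum is all hops collinear in one direction: 144 + 259 + 395 = 798.
The longest hop is 395; the others sum to 403. Since 395 ≤ 403, the path can fold back on itself completely, so the minimum distance is 0.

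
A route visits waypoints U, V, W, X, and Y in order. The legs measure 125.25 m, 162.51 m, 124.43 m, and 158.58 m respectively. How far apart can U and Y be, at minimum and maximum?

0 ≤ UY ≤ 570.77 m

The maximum is all hops collinear in one direction: 125.25 + 162.51 + 124.43 + 158.58 = 570.77.
The longest hop is 162.51; the others sum to 408.26. Since 162.51 ≤ 408.26, the path can fold back on itself completely, so the minimum distance is 0.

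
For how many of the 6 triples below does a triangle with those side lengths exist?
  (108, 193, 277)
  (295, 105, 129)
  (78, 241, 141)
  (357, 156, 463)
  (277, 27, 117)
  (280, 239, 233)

(108,193,277): 108+193 > 277 → valid
(105,129,295): 105+129 ≤ 295 → not valid
(78,141,241): 78+141 ≤ 241 → not valid
(156,357,463): 156+357 > 463 → valid
(27,117,277): 27+117 ≤ 277 → not valid
(233,239,280): 233+239 > 280 → valid
3 of the 6 triples form a triangle.

3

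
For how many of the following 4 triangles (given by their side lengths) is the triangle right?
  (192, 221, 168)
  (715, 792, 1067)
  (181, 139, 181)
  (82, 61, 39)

1

(192,221,168): 168²+192² = 65088 > 48841 = 221² → acute
(715,792,1067): 715²+792² = 1138489 = 1067² → right
(181,139,181): 139²+181² = 52082 > 32761 = 181² → acute
(82,61,39): 39²+61² = 5242 < 6724 = 82² → obtuse
1 of the 4 is right.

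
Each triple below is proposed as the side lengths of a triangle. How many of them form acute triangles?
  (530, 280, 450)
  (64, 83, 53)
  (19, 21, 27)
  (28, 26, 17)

3

(530,280,450): 280²+450² = 280900 = 530² → right
(64,83,53): 53²+64² = 6905 > 6889 = 83² → acute
(19,21,27): 19²+21² = 802 > 729 = 27² → acute
(28,26,17): 17²+26² = 965 > 784 = 28² → acute
3 of the 4 are acute.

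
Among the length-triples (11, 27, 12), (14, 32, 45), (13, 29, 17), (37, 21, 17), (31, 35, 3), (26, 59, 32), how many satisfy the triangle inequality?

(11,12,27): 11+12 ≤ 27 → not valid
(14,32,45): 14+32 > 45 → valid
(13,17,29): 13+17 > 29 → valid
(17,21,37): 17+21 > 37 → valid
(3,31,35): 3+31 ≤ 35 → not valid
(26,32,59): 26+32 ≤ 59 → not valid
3 of the 6 triples form a triangle.

3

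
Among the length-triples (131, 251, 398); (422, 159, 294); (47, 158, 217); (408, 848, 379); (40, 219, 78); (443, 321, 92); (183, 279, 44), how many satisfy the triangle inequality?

(131,251,398): 131+251 ≤ 398 → not valid
(159,294,422): 159+294 > 422 → valid
(47,158,217): 47+158 ≤ 217 → not valid
(379,408,848): 379+408 ≤ 848 → not valid
(40,78,219): 40+78 ≤ 219 → not valid
(92,321,443): 92+321 ≤ 443 → not valid
(44,183,279): 44+183 ≤ 279 → not valid
1 of the 7 triples forms a triangle.

1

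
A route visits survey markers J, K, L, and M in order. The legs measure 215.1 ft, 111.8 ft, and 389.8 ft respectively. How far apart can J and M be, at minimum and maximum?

62.9 ≤ JM ≤ 716.7 ft

The maximum is all hops collinear in one direction: 215.1 + 111.8 + 389.8 = 716.7.
The longest hop is 389.8; the others sum to 326.9. Folding the others back against it leaves at least 389.8 − 326.9 = 62.9.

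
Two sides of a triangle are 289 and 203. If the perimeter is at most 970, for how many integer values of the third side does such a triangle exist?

Triangle inequality: 86 < x < 492. Perimeter ≤ 970 gives x ≤ 970 − 289 − 203 = 478.
So 86 < x ≤ 478; integers 87 through 478: 392 values.

392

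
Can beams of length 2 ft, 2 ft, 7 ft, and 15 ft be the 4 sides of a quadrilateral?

No

For a quadrilateral, each side must be shorter than the sum of the others.
Here the longest side is 15, but the remaining 3 sides sum to only 11.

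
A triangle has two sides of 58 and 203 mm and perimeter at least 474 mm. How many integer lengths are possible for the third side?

48

Triangle inequality: 145 < x < 261. Perimeter ≥ 474 gives x ≥ 474 − 58 − 203 = 213.
So 213 ≤ x < 261; integers 213 through 260: 48 values.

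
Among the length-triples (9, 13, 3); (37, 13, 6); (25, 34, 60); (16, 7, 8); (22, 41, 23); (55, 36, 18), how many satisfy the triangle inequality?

1

(3,9,13): 3+9 ≤ 13 → not valid
(6,13,37): 6+13 ≤ 37 → not valid
(25,34,60): 25+34 ≤ 60 → not valid
(7,8,16): 7+8 ≤ 16 → not valid
(22,23,41): 22+23 > 41 → valid
(18,36,55): 18+36 ≤ 55 → not valid
1 of the 6 triples forms a triangle.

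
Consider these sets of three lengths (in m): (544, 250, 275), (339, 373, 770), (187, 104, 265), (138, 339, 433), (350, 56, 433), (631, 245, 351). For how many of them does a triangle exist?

(250,275,544): 250+275 ≤ 544 → not valid
(339,373,770): 339+373 ≤ 770 → not valid
(104,187,265): 104+187 > 265 → valid
(138,339,433): 138+339 > 433 → valid
(56,350,433): 56+350 ≤ 433 → not valid
(245,351,631): 245+351 ≤ 631 → not valid
2 of the 6 triples form a triangle.

2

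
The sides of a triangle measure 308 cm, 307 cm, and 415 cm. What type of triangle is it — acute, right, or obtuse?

acute

Compare the square of the longest side to the sum of squares of the other two: 307² + 308² = 189113 > 172225 = 415².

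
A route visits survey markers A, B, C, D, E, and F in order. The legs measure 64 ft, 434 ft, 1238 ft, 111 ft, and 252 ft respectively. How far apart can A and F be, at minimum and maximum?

The maximum is all hops collinear in one direction: 64 + 434 + 1238 + 111 + 252 = 2099.
The longest hop is 1238; the others sum to 861. Folding the others back against it leaves at least 1238 − 861 = 377.

377 ≤ AF ≤ 2099 ft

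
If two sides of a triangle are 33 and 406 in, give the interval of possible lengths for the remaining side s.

373 < s < 439

By the triangle inequality, s must be less than 33 + 406 = 439 and greater than |33 − 406| = 373.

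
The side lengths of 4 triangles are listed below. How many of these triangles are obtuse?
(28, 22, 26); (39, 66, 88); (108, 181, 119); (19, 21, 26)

2

(28,22,26): 22²+26² = 1160 > 784 = 28² → acute
(39,66,88): 39²+66² = 5877 < 7744 = 88² → obtuse
(108,181,119): 108²+119² = 25825 < 32761 = 181² → obtuse
(19,21,26): 19²+21² = 802 > 676 = 26² → acute
2 of the 4 are obtuse.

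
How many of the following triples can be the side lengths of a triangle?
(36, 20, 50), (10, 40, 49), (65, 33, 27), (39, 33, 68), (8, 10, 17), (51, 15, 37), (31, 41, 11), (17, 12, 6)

7

(20,36,50): 20+36 > 50 → valid
(10,40,49): 10+40 > 49 → valid
(27,33,65): 27+33 ≤ 65 → not valid
(33,39,68): 33+39 > 68 → valid
(8,10,17): 8+10 > 17 → valid
(15,37,51): 15+37 > 51 → valid
(11,31,41): 11+31 > 41 → valid
(6,12,17): 6+12 > 17 → valid
7 of the 8 triples form a triangle.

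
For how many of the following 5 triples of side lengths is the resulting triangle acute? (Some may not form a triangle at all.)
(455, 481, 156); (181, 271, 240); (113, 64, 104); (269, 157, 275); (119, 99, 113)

(455,481,156): 156²+455² = 231361 = 481² → right
(181,271,240): 181²+240² = 90361 > 73441 = 271² → acute
(113,64,104): 64²+104² = 14912 > 12769 = 113² → acute
(269,157,275): 157²+269² = 97010 > 75625 = 275² → acute
(119,99,113): 99²+113² = 22570 > 14161 = 119² → acute
4 of the 5 are acute.

4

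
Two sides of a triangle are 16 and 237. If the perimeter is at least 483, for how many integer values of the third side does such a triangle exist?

23

Triangle inequality: 221 < x < 253. Perimeter ≥ 483 gives x ≥ 483 − 16 − 237 = 230.
So 230 ≤ x < 253; integers 230 through 252: 23 values.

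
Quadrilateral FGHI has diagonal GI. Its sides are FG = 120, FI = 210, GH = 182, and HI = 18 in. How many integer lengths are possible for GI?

35

From triangle FGI: 90 < GI < 330.
From triangle HGI: 164 < GI < 200.
Intersection: 164 < GI < 200, so integers 165 through 199: 35 values.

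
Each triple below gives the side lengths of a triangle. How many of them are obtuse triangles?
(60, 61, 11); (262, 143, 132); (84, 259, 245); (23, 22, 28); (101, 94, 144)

(60,61,11): 11²+60² = 3721 = 61² → right
(262,143,132): 132²+143² = 37873 < 68644 = 262² → obtuse
(84,259,245): 84²+245² = 67081 = 259² → right
(23,22,28): 22²+23² = 1013 > 784 = 28² → acute
(101,94,144): 94²+101² = 19037 < 20736 = 144² → obtuse
2 of the 5 are obtuse.

2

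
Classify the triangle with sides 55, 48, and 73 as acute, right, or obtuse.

right

Compare the square of the longest side to the sum of squares of the other two: 48² + 55² = 5329 = 73².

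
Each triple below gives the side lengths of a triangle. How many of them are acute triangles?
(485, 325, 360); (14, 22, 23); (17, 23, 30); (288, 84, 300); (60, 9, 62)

(485,325,360): 325²+360² = 235225 = 485² → right
(14,22,23): 14²+22² = 680 > 529 = 23² → acute
(17,23,30): 17²+23² = 818 < 900 = 30² → obtuse
(288,84,300): 84²+288² = 90000 = 300² → right
(60,9,62): 9²+60² = 3681 < 3844 = 62² → obtuse
1 of the 5 is acute.

1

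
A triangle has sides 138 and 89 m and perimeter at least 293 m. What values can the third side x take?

Triangle inequality alone gives 49 < x < 227.
The perimeter condition gives x ≥ 293 − 138 − 89 = 66.
Intersecting the two: 66 ≤ x < 227.

66 ≤ x < 227 m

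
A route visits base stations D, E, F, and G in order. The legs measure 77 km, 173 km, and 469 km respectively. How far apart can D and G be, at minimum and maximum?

The maximum is all hops collinear in one direction: 77 + 173 + 469 = 719.
The longest hop is 469; the others sum to 250. Folding the others back against it leaves at least 469 − 250 = 219.

219 ≤ DG ≤ 719 km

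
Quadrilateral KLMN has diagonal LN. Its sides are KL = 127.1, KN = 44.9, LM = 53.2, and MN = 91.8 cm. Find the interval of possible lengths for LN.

82.2 < LN < 145.0

From triangle KLN: |127.1 − 44.9| < LN < 127.1 + 44.9, i.e. 82.2 < LN < 172.0.
From triangle MLN: 38.6 < LN < 145.0.
Both must hold, so LN lies in the intersection.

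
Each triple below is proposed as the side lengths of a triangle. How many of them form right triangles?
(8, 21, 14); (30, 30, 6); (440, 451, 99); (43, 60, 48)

1

(8,21,14): 8²+14² = 260 < 441 = 21² → obtuse
(30,30,6): 6²+30² = 936 > 900 = 30² → acute
(440,451,99): 99²+440² = 203401 = 451² → right
(43,60,48): 43²+48² = 4153 > 3600 = 60² → acute
1 of the 4 is right.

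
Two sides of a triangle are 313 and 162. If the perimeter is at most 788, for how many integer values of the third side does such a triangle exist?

Triangle inequality: 151 < x < 475. Perimeter ≤ 788 gives x ≤ 788 − 313 − 162 = 313.
So 151 < x ≤ 313; integers 152 through 313: 162 values.

162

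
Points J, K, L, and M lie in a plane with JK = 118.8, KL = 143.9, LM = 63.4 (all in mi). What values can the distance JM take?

The maximum is all hops collinear in one direction: 118.8 + 143.9 + 63.4 = 326.1.
The longest hop is 143.9; the others sum to 182.2. Since 143.9 ≤ 182.2, the path can fold back on itself completely, so the minimum distance is 0.

0 ≤ JM ≤ 326.1 mi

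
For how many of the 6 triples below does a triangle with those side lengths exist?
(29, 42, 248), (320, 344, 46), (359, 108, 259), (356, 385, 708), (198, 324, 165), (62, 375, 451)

(29,42,248): 29+42 ≤ 248 → not valid
(46,320,344): 46+320 > 344 → valid
(108,259,359): 108+259 > 359 → valid
(356,385,708): 356+385 > 708 → valid
(165,198,324): 165+198 > 324 → valid
(62,375,451): 62+375 ≤ 451 → not valid
4 of the 6 triples form a triangle.

4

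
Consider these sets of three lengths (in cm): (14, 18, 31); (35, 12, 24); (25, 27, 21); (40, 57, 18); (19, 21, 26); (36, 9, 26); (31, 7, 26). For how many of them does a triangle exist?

6

(14,18,31): 14+18 > 31 → valid
(12,24,35): 12+24 > 35 → valid
(21,25,27): 21+25 > 27 → valid
(18,40,57): 18+40 > 57 → valid
(19,21,26): 19+21 > 26 → valid
(9,26,36): 9+26 ≤ 36 → not valid
(7,26,31): 7+26 > 31 → valid
6 of the 7 triples form a triangle.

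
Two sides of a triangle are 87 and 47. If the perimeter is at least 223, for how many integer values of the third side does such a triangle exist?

Triangle inequality: 40 < x < 134. Perimeter ≥ 223 gives x ≥ 223 − 87 − 47 = 89.
So 89 ≤ x < 134; integers 89 through 133: 45 values.

45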